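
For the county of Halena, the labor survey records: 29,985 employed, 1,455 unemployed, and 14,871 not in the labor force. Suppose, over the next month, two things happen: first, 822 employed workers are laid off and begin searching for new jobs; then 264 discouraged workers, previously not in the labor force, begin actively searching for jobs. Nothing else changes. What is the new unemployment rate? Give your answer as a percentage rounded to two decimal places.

New unemployment rate ≈ 8.01%.

Initially, labor force = 29,985 + 1,455 = 31,440, so u = 1,455/31,440 = 4.63%.
After the first change, employed falls and unemployed rises by 822; labor force unchanged → E = 29,163, U = 2,277, labor force = 31,440.
After the second change, unemployed and labor force both rise by 264 → E = 29,163, U = 2,541, labor force = 31,704.
New unemployment rate = 2,541 / 31,704 = 8.01%.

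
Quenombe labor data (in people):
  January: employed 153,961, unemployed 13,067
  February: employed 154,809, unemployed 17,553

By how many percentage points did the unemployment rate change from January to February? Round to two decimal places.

January: labor force = 153,961 + 13,067 = 167,028; u = 13,067/167,028 = 7.82%.
February: labor force = 154,809 + 17,553 = 172,362; u = 17,553/172,362 = 10.18%.
Change = 10.18% − 7.82% = +2.36 pp.

The unemployment rate changed by +2.36 percentage points.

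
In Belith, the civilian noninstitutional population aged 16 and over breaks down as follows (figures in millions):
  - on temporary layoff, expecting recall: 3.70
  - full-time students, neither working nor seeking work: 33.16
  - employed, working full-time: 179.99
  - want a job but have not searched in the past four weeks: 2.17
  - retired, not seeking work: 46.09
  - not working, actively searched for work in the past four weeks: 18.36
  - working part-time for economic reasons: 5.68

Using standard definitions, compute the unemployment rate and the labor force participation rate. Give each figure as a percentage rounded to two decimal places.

Employed = 179.99 + 5.68 = 185.67 million (anyone who worked, including part-time for economic reasons, counts as employed).
Unemployed = 3.70 + 18.36 = 22.06 million (jobless and actively searching, or on temporary layoff).
Labor force = 185.67 + 22.06 = 207.73 million.
Not in labor force = 33.16 + 2.17 + 46.09 = 81.42 million (those not working and not actively searching are outside the labor force — including those who want a job but have given up searching).
Civilian working-age population = 207.73 + 81.42 = 289.15 million.
Unemployment rate = 22.06 / 207.73 = 10.62%.
Labor force participation rate = 207.73 / 289.15 = 71.84%.

Unemployment rate ≈ 10.62%; labor force participation rate ≈ 71.84%.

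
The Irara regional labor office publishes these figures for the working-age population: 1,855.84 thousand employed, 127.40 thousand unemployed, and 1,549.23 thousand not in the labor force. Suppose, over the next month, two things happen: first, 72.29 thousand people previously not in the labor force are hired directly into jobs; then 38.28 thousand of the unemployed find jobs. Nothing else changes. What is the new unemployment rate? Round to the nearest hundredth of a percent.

New unemployment rate ≈ 4.34%.

Initially, labor force = 1,855.84 + 127.40 = 1,983.24 thousand, so u = 127.40/1,983.24 = 6.42%.
After the first change, employed and labor force both rise by 72.29; unemployed unchanged → E = 1,928.13, U = 127.40, labor force = 2,055.53 thousand.
After the second change, unemployed falls and employed rises by 38.28; labor force unchanged → E = 1,966.41, U = 89.12, labor force = 2,055.53 thousand.
New unemployment rate = 89.12 / 2,055.53 = 4.34%.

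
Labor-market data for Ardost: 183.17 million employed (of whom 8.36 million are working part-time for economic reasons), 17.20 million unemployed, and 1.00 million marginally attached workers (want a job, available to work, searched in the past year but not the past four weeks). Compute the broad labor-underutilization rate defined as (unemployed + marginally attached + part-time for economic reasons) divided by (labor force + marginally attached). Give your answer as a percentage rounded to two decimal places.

Labor force = 183.17 + 17.20 = 200.37 million.
Numerator = 17.20 + 1.00 + 8.36 = 26.56 million.
Denominator = 200.37 + 1.00 = 201.37 million.
Broad rate = 26.56 / 201.37 = 13.19%.

Broad underutilization rate ≈ 13.19%.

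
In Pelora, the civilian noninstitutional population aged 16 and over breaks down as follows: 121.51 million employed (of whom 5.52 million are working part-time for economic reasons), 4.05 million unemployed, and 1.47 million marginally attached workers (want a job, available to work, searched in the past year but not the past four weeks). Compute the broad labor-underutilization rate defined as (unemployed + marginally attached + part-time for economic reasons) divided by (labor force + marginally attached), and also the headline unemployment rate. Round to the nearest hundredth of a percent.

Broad underutilization rate ≈ 8.69%; headline unemployment rate ≈ 3.23%.

Labor force = 121.51 + 4.05 = 125.56 million.
Numerator = 4.05 + 1.47 + 5.52 = 11.04 million.
Denominator = 125.56 + 1.47 = 127.03 million.
Broad rate = 11.04 / 127.03 = 8.69%.
Headline unemployment rate = 4.05 / 125.56 = 3.23%.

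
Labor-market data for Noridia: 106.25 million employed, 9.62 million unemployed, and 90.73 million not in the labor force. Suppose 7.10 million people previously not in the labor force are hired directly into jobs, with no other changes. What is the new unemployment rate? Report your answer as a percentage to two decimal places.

Initially, labor force = 106.25 + 9.62 = 115.87 million, so u = 9.62/115.87 = 8.30%.
After the change, employed and labor force both rise by 7.10; unemployed unchanged → E = 113.35, U = 9.62, labor force = 122.97 million.
New unemployment rate = 9.62 / 122.97 = 7.82%.

New unemployment rate ≈ 7.82%.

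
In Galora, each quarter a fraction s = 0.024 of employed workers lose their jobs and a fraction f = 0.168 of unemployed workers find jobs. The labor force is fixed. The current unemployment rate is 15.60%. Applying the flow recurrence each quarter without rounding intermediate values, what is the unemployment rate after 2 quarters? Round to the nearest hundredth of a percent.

Unemployment rate after two quarters ≈ 14.52%.

With a fixed labor force, u_{t+1} = u_t + s·(1−u_t) − f·u_t = u_t·(1−s−f) + s.
Here 1−s−f = 0.808 and s = 0.024.
u_1 = 0.156000 × 0.808 + 0.024 = 0.150048.
u_2 = 0.150048 × 0.808 + 0.024 = 0.145239.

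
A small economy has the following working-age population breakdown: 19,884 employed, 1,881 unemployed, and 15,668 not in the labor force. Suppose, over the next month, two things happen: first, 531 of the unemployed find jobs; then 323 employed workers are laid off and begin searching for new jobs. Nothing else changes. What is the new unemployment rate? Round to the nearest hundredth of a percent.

New unemployment rate ≈ 7.69%.

Initially, labor force = 19,884 + 1,881 = 21,765, so u = 1,881/21,765 = 8.64%.
After the first change, unemployed falls and employed rises by 531; labor force unchanged → E = 20,415, U = 1,350, labor force = 21,765.
After the second change, employed falls and unemployed rises by 323; labor force unchanged → E = 20,092, U = 1,673, labor force = 21,765.
New unemployment rate = 1,673 / 21,765 = 7.69%.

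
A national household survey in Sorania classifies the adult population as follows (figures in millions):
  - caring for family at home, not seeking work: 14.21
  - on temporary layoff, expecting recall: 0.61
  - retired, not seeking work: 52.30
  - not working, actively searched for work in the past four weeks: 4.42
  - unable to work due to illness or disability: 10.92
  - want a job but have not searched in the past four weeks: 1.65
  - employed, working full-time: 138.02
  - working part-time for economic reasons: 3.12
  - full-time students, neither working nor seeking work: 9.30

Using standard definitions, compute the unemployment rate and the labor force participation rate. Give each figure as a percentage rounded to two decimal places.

Unemployment rate ≈ 3.44%; labor force participation rate ≈ 62.32%.

Employed = 138.02 + 3.12 = 141.14 million (anyone who worked, including part-time for economic reasons, counts as employed).
Unemployed = 0.61 + 4.42 = 5.03 million (jobless and actively searching, or on temporary layoff).
Labor force = 141.14 + 5.03 = 146.17 million.
Not in labor force = 14.21 + 52.30 + 10.92 + 1.65 + 9.30 = 88.38 million (those not working and not actively searching are outside the labor force — including those who want a job but have given up searching).
Civilian working-age population = 146.17 + 88.38 = 234.55 million.
Unemployment rate = 5.03 / 146.17 = 3.44%.
Labor force participation rate = 146.17 / 234.55 = 62.32%.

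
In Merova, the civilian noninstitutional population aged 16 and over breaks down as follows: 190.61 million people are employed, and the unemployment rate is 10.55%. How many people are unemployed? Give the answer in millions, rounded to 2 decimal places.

Let U be the number unemployed. The labor force is E + U, and U/(E+U) = 0.1055.
So U = 0.1055 × 190.61 / (1 − 0.1055) = 20.1094 / 0.8945 ≈ 22.48 million.

About 22.48 million are unemployed.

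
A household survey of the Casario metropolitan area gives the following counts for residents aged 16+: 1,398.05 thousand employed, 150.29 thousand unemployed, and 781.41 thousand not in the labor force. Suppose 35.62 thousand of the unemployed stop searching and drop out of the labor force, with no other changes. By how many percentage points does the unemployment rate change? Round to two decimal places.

Initially, labor force = 1,398.05 + 150.29 = 1,548.34 thousand, so u = 150.29/1,548.34 = 9.71%.
After the change, unemployed and labor force both fall by 35.62 → E = 1,398.05, U = 114.67, labor force = 1,512.72 thousand.
New unemployment rate = 114.67 / 1,512.72 = 7.58%.
Change = 7.58% − 9.71% = −2.13 percentage points.

The unemployment rate changes by −2.13 percentage points.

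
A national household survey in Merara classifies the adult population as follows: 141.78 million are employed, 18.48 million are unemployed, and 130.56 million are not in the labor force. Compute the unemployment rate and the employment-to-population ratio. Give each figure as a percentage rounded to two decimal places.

Unemployment rate ≈ 11.53%; employment-population ratio ≈ 48.75%.

Labor force = employed + unemployed = 141.78 + 18.48 = 160.26 million.
Working-age population = 160.26 + 130.56 = 290.82 million.
Unemployment rate = 18.48 / 160.26 = 11.53%.
Employment-population ratio = 141.78 / 290.82 = 48.75%.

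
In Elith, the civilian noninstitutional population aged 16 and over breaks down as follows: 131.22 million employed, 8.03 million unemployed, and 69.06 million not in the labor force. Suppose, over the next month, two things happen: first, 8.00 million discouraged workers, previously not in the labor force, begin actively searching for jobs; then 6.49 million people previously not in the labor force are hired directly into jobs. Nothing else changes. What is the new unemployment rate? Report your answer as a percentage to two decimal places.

New unemployment rate ≈ 10.43%.

Initially, labor force = 131.22 + 8.03 = 139.25 million, so u = 8.03/139.25 = 5.77%.
After the first change, unemployed and labor force both rise by 8.00 → E = 131.22, U = 16.03, labor force = 147.25 million.
After the second change, employed and labor force both rise by 6.49; unemployed unchanged → E = 137.71, U = 16.03, labor force = 153.74 million.
New unemployment rate = 16.03 / 153.74 = 10.43%.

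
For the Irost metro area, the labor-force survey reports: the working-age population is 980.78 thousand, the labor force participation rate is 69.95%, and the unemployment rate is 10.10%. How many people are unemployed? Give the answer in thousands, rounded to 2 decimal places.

Labor force = 0.6995 × 980.78 = 686.06 thousand.
Unemployed = 0.1010 × 686.06 ≈ 69.29 thousand.

About 69.29 thousand are unemployed.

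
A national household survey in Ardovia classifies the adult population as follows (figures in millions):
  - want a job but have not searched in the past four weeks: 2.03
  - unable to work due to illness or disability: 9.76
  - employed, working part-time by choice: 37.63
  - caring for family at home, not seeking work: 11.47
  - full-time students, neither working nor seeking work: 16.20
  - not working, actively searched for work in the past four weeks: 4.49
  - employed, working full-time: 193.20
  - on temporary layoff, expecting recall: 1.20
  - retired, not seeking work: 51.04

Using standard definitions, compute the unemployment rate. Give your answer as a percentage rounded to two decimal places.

Unemployment rate ≈ 2.41%.

Employed = 37.63 + 193.20 = 230.83 million.
Unemployed = 4.49 + 1.20 = 5.69 million (jobless and actively searching, or on temporary layoff).
Labor force = 230.83 + 5.69 = 236.52 million.
Unemployment rate = 5.69 / 236.52 = 2.41%.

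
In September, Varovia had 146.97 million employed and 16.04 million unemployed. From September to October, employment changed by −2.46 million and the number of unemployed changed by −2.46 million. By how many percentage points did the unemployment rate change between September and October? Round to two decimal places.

The unemployment rate changed by −1.25 percentage points.

September: labor force = 146.97 + 16.04 = 163.01; u = 16.04/163.01 = 9.84%.
October: labor force = 144.51 + 13.58 = 158.09; u = 13.58/158.09 = 8.59%.
Change = 8.59% − 9.84% = −1.25 pp.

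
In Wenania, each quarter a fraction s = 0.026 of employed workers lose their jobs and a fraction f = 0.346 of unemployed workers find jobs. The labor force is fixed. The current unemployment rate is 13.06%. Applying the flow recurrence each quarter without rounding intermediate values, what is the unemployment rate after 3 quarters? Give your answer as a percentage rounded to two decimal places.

Unemployment rate after three quarters ≈ 8.49%.

With a fixed labor force, u_{t+1} = u_t + s·(1−u_t) − f·u_t = u_t·(1−s−f) + s.
Here 1−s−f = 0.628 and s = 0.026.
u_1 = 0.130600 × 0.628 + 0.026 = 0.108017.
u_2 = 0.108017 × 0.628 + 0.026 = 0.093835.
u_3 = 0.093835 × 0.628 + 0.026 = 0.084928.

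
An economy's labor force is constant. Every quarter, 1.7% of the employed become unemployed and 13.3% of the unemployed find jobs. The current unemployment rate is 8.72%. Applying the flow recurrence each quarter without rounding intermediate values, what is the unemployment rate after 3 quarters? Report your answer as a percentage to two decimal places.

Unemployment rate after three quarters ≈ 9.73%.

With a fixed labor force, u_{t+1} = u_t + s·(1−u_t) − f·u_t = u_t·(1−s−f) + s.
Here 1−s−f = 0.850 and s = 0.017.
u_1 = 0.087200 × 0.850 + 0.017 = 0.091120.
u_2 = 0.091120 × 0.850 + 0.017 = 0.094452.
u_3 = 0.094452 × 0.850 + 0.017 = 0.097284.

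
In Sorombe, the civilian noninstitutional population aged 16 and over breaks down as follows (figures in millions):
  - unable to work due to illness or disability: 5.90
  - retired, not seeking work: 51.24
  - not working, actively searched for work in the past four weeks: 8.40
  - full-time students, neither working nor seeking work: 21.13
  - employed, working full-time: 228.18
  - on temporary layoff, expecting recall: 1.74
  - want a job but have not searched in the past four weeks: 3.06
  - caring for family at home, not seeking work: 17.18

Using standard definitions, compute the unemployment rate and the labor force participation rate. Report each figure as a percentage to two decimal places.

Unemployment rate ≈ 4.25%; labor force participation rate ≈ 70.75%.

Employed = 228.18 million.
Unemployed = 8.40 + 1.74 = 10.14 million (jobless and actively searching, or on temporary layoff).
Labor force = 228.18 + 10.14 = 238.32 million.
Not in labor force = 5.90 + 51.24 + 21.13 + 3.06 + 17.18 = 98.51 million (those not working and not actively searching are outside the labor force — including those who want a job but have given up searching).
Civilian working-age population = 238.32 + 98.51 = 336.83 million.
Unemployment rate = 10.14 / 238.32 = 4.25%.
Labor force participation rate = 238.32 / 336.83 = 70.75%.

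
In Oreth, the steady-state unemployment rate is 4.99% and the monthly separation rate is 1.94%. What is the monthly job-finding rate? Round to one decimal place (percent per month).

From u* = s/(s+f): f = s·(1−u)/u.
f = 1.94 × (1 − 0.0499) / 0.0499 = 1.8432 / 0.0499 ≈ 36.9% per month.

Job-finding rate ≈ 36.9% per month.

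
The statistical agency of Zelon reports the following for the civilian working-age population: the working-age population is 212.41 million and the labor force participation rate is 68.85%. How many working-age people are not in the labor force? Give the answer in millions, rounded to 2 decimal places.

Share not in the labor force = 1 − 0.6885 = 0.3115.
Not in labor force = 0.3115 × 212.41 ≈ 66.17 million.

About 66.17 million are not in the labor force.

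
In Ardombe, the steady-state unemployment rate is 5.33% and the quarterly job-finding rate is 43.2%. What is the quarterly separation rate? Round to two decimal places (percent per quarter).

Separation rate ≈ 2.43% per quarter.

From u* = s/(s+f): s = u·f/(1−u).
s = 0.0533 × 43.2 / (1 − 0.0533) = 2.3026 / 0.9467 ≈ 2.43% per quarter.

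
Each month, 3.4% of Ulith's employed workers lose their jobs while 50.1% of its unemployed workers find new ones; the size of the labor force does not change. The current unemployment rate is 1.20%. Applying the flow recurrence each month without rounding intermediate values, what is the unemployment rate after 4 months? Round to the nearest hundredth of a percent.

With a fixed labor force, u_{t+1} = u_t + s·(1−u_t) − f·u_t = u_t·(1−s−f) + s.
Here 1−s−f = 0.465 and s = 0.034.
u_1 = 0.012000 × 0.465 + 0.034 = 0.039580.
u_2 = 0.039580 × 0.465 + 0.034 = 0.052405.
u_3 = 0.052405 × 0.465 + 0.034 = 0.058368.
u_4 = 0.058368 × 0.465 + 0.034 = 0.061141.

Unemployment rate after four months ≈ 6.11%.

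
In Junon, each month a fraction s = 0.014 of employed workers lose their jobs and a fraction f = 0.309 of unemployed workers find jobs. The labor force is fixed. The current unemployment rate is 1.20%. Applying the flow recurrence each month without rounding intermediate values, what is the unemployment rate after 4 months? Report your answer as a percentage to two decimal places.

Unemployment rate after four months ≈ 3.68%.

With a fixed labor force, u_{t+1} = u_t + s·(1−u_t) − f·u_t = u_t·(1−s−f) + s.
Here 1−s−f = 0.677 and s = 0.014.
u_1 = 0.012000 × 0.677 + 0.014 = 0.022124.
u_2 = 0.022124 × 0.677 + 0.014 = 0.028978.
u_3 = 0.028978 × 0.677 + 0.014 = 0.033618.
u_4 = 0.033618 × 0.677 + 0.014 = 0.036759.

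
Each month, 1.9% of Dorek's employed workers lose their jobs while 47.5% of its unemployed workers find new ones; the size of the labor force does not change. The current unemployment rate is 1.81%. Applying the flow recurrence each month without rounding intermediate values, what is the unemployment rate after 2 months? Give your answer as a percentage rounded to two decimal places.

Unemployment rate after two months ≈ 3.32%.

With a fixed labor force, u_{t+1} = u_t + s·(1−u_t) − f·u_t = u_t·(1−s−f) + s.
Here 1−s−f = 0.506 and s = 0.019.
u_1 = 0.018100 × 0.506 + 0.019 = 0.028159.
u_2 = 0.028159 × 0.506 + 0.019 = 0.033248.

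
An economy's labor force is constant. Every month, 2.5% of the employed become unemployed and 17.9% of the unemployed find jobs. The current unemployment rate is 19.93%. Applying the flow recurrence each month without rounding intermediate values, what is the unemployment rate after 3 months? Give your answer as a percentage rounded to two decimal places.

Unemployment rate after three months ≈ 16.13%.

With a fixed labor force, u_{t+1} = u_t + s·(1−u_t) − f·u_t = u_t·(1−s−f) + s.
Here 1−s−f = 0.796 and s = 0.025.
u_1 = 0.199300 × 0.796 + 0.025 = 0.183643.
u_2 = 0.183643 × 0.796 + 0.025 = 0.171180.
u_3 = 0.171180 × 0.796 + 0.025 = 0.161259.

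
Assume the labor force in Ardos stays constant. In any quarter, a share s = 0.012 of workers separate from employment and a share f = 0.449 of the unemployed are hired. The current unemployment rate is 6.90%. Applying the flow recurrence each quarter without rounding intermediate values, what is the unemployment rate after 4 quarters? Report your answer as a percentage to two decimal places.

With a fixed labor force, u_{t+1} = u_t + s·(1−u_t) − f·u_t = u_t·(1−s−f) + s.
Here 1−s−f = 0.539 and s = 0.012.
u_1 = 0.069000 × 0.539 + 0.012 = 0.049191.
u_2 = 0.049191 × 0.539 + 0.012 = 0.038514.
u_3 = 0.038514 × 0.539 + 0.012 = 0.032759.
u_4 = 0.032759 × 0.539 + 0.012 = 0.029657.

Unemployment rate after four quarters ≈ 2.97%.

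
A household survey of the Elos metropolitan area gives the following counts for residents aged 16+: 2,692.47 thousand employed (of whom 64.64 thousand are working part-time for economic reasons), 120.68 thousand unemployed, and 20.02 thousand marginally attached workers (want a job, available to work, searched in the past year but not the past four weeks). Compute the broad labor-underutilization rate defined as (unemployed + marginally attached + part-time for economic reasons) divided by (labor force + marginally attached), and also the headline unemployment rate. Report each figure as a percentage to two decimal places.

Broad underutilization rate ≈ 7.25%; headline unemployment rate ≈ 4.29%.

Labor force = 2,692.47 + 120.68 = 2,813.15 thousand.
Numerator = 120.68 + 20.02 + 64.64 = 205.34 thousand.
Denominator = 2,813.15 + 20.02 = 2,833.17 thousand.
Broad rate = 205.34 / 2,833.17 = 7.25%.
Headline unemployment rate = 120.68 / 2,813.15 = 4.29%.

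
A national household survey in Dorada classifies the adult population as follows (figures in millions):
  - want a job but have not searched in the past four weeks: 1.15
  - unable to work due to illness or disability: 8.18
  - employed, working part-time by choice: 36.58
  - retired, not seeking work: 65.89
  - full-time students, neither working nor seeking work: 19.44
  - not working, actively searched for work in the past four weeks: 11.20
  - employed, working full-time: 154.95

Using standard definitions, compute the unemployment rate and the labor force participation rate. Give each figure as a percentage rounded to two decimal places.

Unemployment rate ≈ 5.52%; labor force participation rate ≈ 68.17%.

Employed = 36.58 + 154.95 = 191.53 million.
Unemployed = 11.20 million.
Labor force = 191.53 + 11.20 = 202.73 million.
Not in labor force = 1.15 + 8.18 + 65.89 + 19.44 = 94.66 million (those not working and not actively searching are outside the labor force — including those who want a job but have given up searching).
Civilian working-age population = 202.73 + 94.66 = 297.39 million.
Unemployment rate = 11.20 / 202.73 = 5.52%.
Labor force participation rate = 202.73 / 297.39 = 68.17%.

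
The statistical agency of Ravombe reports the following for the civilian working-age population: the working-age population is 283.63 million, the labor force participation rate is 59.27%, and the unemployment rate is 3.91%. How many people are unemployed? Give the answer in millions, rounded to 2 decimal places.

Labor force = 0.5927 × 283.63 = 168.11 million.
Unemployed = 0.0391 × 168.11 ≈ 6.57 million.

About 6.57 million are unemployed.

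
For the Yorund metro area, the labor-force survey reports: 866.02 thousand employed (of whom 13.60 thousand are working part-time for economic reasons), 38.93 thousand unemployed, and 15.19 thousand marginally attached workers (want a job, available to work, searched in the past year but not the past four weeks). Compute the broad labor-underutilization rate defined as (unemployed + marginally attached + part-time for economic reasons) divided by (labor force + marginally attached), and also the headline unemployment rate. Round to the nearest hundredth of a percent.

Labor force = 866.02 + 38.93 = 904.95 thousand.
Numerator = 38.93 + 15.19 + 13.60 = 67.72 thousand.
Denominator = 904.95 + 15.19 = 920.14 thousand.
Broad rate = 67.72 / 920.14 = 7.36%.
Headline unemployment rate = 38.93 / 904.95 = 4.30%.

Broad underutilization rate ≈ 7.36%; headline unemployment rate ≈ 4.30%.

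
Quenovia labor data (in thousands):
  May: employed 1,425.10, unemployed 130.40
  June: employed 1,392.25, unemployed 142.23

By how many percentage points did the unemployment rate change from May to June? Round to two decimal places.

The unemployment rate changed by +0.89 percentage points.

May: labor force = 1,425.10 + 130.40 = 1,555.50; u = 130.40/1,555.50 = 8.38%.
June: labor force = 1,392.25 + 142.23 = 1,534.48; u = 142.23/1,534.48 = 9.27%.
Change = 9.27% − 8.38% = +0.89 pp.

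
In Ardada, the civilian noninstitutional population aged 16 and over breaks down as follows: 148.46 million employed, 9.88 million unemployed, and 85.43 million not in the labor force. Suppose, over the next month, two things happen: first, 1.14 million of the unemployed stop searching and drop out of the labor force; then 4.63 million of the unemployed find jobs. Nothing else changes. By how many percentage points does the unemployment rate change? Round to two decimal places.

The unemployment rate changes by −3.63 percentage points.

Initially, labor force = 148.46 + 9.88 = 158.34 million, so u = 9.88/158.34 = 6.24%.
After the first change, unemployed and labor force both fall by 1.14 → E = 148.46, U = 8.74, labor force = 157.20 million.
After the second change, unemployed falls and employed rises by 4.63; labor force unchanged → E = 153.09, U = 4.11, labor force = 157.20 million.
New unemployment rate = 4.11 / 157.20 = 2.61%.
Change = 2.61% − 6.24% = −3.63 percentage points.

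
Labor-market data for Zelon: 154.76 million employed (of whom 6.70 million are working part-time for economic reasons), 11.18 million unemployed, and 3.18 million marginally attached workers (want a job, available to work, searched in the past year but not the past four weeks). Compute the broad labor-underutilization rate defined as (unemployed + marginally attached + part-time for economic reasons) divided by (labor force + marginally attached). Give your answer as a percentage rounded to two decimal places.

Labor force = 154.76 + 11.18 = 165.94 million.
Numerator = 11.18 + 3.18 + 6.70 = 21.06 million.
Denominator = 165.94 + 3.18 = 169.12 million.
Broad rate = 21.06 / 169.12 = 12.45%.

Broad underutilization rate ≈ 12.45%.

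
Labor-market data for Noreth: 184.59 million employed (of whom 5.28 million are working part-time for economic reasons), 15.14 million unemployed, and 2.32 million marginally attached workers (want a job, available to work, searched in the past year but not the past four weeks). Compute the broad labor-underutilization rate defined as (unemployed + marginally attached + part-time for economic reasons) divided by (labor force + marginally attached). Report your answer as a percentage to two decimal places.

Broad underutilization rate ≈ 11.25%.

Labor force = 184.59 + 15.14 = 199.73 million.
Numerator = 15.14 + 2.32 + 5.28 = 22.74 million.
Denominator = 199.73 + 2.32 = 202.05 million.
Broad rate = 22.74 / 202.05 = 11.25%.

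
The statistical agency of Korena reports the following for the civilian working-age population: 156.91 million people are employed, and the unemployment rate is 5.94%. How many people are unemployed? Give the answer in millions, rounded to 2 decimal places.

Let U be the number unemployed. The labor force is E + U, and U/(E+U) = 0.0594.
So U = 0.0594 × 156.91 / (1 − 0.0594) = 9.3205 / 0.9406 ≈ 9.91 million.

About 9.91 million are unemployed.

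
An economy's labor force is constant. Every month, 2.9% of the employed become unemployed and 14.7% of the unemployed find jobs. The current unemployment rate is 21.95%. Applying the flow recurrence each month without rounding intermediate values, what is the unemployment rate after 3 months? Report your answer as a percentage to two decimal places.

Unemployment rate after three months ≈ 19.54%.

With a fixed labor force, u_{t+1} = u_t + s·(1−u_t) − f·u_t = u_t·(1−s−f) + s.
Here 1−s−f = 0.824 and s = 0.029.
u_1 = 0.219500 × 0.824 + 0.029 = 0.209868.
u_2 = 0.209868 × 0.824 + 0.029 = 0.201931.
u_3 = 0.201931 × 0.824 + 0.029 = 0.195391.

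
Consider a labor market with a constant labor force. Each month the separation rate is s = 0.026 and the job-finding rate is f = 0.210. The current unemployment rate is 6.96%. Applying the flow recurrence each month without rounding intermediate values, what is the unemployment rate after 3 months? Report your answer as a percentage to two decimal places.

With a fixed labor force, u_{t+1} = u_t + s·(1−u_t) − f·u_t = u_t·(1−s−f) + s.
Here 1−s−f = 0.764 and s = 0.026.
u_1 = 0.069600 × 0.764 + 0.026 = 0.079174.
u_2 = 0.079174 × 0.764 + 0.026 = 0.086489.
u_3 = 0.086489 × 0.764 + 0.026 = 0.092078.

Unemployment rate after three months ≈ 9.21%.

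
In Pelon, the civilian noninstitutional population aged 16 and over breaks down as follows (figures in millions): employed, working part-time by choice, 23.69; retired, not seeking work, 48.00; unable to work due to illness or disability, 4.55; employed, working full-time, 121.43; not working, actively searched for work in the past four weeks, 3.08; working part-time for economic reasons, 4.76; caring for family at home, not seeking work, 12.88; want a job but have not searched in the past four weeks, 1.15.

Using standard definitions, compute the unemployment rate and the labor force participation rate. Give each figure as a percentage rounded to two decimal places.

Unemployment rate ≈ 2.01%; labor force participation rate ≈ 69.67%.

Employed = 23.69 + 121.43 + 4.76 = 149.88 million (anyone who worked, including part-time for economic reasons, counts as employed).
Unemployed = 3.08 million.
Labor force = 149.88 + 3.08 = 152.96 million.
Not in labor force = 48.00 + 4.55 + 12.88 + 1.15 = 66.58 million (those not working and not actively searching are outside the labor force — including those who want a job but have given up searching).
Civilian working-age population = 152.96 + 66.58 = 219.54 million.
Unemployment rate = 3.08 / 152.96 = 2.01%.
Labor force participation rate = 152.96 / 219.54 = 69.67%.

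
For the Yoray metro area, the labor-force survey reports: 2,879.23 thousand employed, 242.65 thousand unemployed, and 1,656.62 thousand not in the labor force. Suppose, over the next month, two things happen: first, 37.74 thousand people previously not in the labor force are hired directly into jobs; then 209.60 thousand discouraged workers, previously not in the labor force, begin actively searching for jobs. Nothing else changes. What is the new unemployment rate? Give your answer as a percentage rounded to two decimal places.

Initially, labor force = 2,879.23 + 242.65 = 3,121.88 thousand, so u = 242.65/3,121.88 = 7.77%.
After the first change, employed and labor force both rise by 37.74; unemployed unchanged → E = 2,916.97, U = 242.65, labor force = 3,159.62 thousand.
After the second change, unemployed and labor force both rise by 209.60 → E = 2,916.97, U = 452.25, labor force = 3,369.22 thousand.
New unemployment rate = 452.25 / 3,369.22 = 13.42%.

New unemployment rate ≈ 13.42%.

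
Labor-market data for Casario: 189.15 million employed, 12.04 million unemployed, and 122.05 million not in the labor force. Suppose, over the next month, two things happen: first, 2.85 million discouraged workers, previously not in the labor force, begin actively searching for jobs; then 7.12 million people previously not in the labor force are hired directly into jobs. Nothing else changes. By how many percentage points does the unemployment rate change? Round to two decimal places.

The unemployment rate changes by +1.07 percentage points.

Initially, labor force = 189.15 + 12.04 = 201.19 million, so u = 12.04/201.19 = 5.98%.
After the first change, unemployed and labor force both rise by 2.85 → E = 189.15, U = 14.89, labor force = 204.04 million.
After the second change, employed and labor force both rise by 7.12; unemployed unchanged → E = 196.27, U = 14.89, labor force = 211.16 million.
New unemployment rate = 14.89 / 211.16 = 7.05%.
Change = 7.05% − 5.98% = +1.07 percentage points.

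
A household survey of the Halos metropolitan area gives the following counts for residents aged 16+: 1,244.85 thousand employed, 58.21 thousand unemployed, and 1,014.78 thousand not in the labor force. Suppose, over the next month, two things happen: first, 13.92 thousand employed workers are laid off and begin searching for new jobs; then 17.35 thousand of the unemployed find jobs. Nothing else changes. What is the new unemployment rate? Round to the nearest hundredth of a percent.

New unemployment rate ≈ 4.20%.

Initially, labor force = 1,244.85 + 58.21 = 1,303.06 thousand, so u = 58.21/1,303.06 = 4.47%.
After the first change, employed falls and unemployed rises by 13.92; labor force unchanged → E = 1,230.93, U = 72.13, labor force = 1,303.06 thousand.
After the second change, unemployed falls and employed rises by 17.35; labor force unchanged → E = 1,248.28, U = 54.78, labor force = 1,303.06 thousand.
New unemployment rate = 54.78 / 1,303.06 = 4.20%.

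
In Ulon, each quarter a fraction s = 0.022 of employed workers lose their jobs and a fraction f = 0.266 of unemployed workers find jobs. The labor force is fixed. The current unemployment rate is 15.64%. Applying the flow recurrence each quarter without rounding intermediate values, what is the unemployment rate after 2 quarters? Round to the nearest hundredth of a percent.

Unemployment rate after two quarters ≈ 11.70%.

With a fixed labor force, u_{t+1} = u_t + s·(1−u_t) − f·u_t = u_t·(1−s−f) + s.
Here 1−s−f = 0.712 and s = 0.022.
u_1 = 0.156400 × 0.712 + 0.022 = 0.133357.
u_2 = 0.133357 × 0.712 + 0.022 = 0.116950.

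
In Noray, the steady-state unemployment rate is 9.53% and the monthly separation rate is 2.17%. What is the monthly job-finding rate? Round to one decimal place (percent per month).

From u* = s/(s+f): f = s·(1−u)/u.
f = 2.17 × (1 − 0.0953) / 0.0953 = 1.9632 / 0.0953 ≈ 20.6% per month.

Job-finding rate ≈ 20.6% per month.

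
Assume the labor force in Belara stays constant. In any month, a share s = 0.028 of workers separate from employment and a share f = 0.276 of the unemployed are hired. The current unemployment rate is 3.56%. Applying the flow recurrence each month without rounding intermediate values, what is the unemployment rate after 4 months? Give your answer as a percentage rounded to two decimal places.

With a fixed labor force, u_{t+1} = u_t + s·(1−u_t) − f·u_t = u_t·(1−s−f) + s.
Here 1−s−f = 0.696 and s = 0.028.
u_1 = 0.035600 × 0.696 + 0.028 = 0.052778.
u_2 = 0.052778 × 0.696 + 0.028 = 0.064733.
u_3 = 0.064733 × 0.696 + 0.028 = 0.073054.
u_4 = 0.073054 × 0.696 + 0.028 = 0.078846.

Unemployment rate after four months ≈ 7.88%.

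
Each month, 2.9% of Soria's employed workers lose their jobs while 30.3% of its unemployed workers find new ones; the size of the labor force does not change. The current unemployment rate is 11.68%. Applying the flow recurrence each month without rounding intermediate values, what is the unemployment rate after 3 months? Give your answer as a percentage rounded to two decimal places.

With a fixed labor force, u_{t+1} = u_t + s·(1−u_t) − f·u_t = u_t·(1−s−f) + s.
Here 1−s−f = 0.668 and s = 0.029.
u_1 = 0.116800 × 0.668 + 0.029 = 0.107022.
u_2 = 0.107022 × 0.668 + 0.029 = 0.100491.
u_3 = 0.100491 × 0.668 + 0.029 = 0.096128.

Unemployment rate after three months ≈ 9.61%.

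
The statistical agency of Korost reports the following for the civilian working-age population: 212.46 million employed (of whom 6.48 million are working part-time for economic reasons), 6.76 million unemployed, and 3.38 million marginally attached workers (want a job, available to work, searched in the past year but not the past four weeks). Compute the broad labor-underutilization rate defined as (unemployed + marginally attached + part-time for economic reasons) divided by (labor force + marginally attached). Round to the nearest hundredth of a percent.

Labor force = 212.46 + 6.76 = 219.22 million.
Numerator = 6.76 + 3.38 + 6.48 = 16.62 million.
Denominator = 219.22 + 3.38 = 222.60 million.
Broad rate = 16.62 / 222.60 = 7.47%.

Broad underutilization rate ≈ 7.47%.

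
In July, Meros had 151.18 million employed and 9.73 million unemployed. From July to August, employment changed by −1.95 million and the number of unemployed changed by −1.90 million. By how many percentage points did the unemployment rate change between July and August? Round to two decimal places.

The unemployment rate changed by −1.06 percentage points.

July: labor force = 151.18 + 9.73 = 160.91; u = 9.73/160.91 = 6.05%.
August: labor force = 149.23 + 7.83 = 157.06; u = 7.83/157.06 = 4.99%.
Change = 4.99% − 6.05% = −1.06 pp.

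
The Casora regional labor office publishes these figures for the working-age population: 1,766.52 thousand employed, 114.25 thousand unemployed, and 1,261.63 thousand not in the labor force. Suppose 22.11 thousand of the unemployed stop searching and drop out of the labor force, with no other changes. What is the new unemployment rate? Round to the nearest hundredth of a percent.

Initially, labor force = 1,766.52 + 114.25 = 1,880.77 thousand, so u = 114.25/1,880.77 = 6.07%.
After the change, unemployed and labor force both fall by 22.11 → E = 1,766.52, U = 92.14, labor force = 1,858.66 thousand.
New unemployment rate = 92.14 / 1,858.66 = 4.96%.

New unemployment rate ≈ 4.96%.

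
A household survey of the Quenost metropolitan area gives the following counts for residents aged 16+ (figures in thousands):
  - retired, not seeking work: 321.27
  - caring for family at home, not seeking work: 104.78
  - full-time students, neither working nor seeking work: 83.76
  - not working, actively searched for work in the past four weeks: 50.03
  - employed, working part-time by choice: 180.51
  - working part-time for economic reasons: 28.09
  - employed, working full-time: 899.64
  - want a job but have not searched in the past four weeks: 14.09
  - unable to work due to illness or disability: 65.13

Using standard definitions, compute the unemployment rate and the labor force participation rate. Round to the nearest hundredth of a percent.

Employed = 180.51 + 28.09 + 899.64 = 1,108.24 thousand (anyone who worked, including part-time for economic reasons, counts as employed).
Unemployed = 50.03 thousand.
Labor force = 1,108.24 + 50.03 = 1,158.27 thousand.
Not in labor force = 321.27 + 104.78 + 83.76 + 14.09 + 65.13 = 589.03 thousand (those not working and not actively searching are outside the labor force — including those who want a job but have given up searching).
Civilian working-age population = 1,158.27 + 589.03 = 1,747.30 thousand.
Unemployment rate = 50.03 / 1,158.27 = 4.32%.
Labor force participation rate = 1,158.27 / 1,747.30 = 66.29%.

Unemployment rate ≈ 4.32%; labor force participation rate ≈ 66.29%.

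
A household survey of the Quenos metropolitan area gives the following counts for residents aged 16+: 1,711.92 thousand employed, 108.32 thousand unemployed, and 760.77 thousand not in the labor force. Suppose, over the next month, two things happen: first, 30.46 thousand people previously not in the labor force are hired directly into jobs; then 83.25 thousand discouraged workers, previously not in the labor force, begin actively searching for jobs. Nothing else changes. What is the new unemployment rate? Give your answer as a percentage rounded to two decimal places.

Initially, labor force = 1,711.92 + 108.32 = 1,820.24 thousand, so u = 108.32/1,820.24 = 5.95%.
After the first change, employed and labor force both rise by 30.46; unemployed unchanged → E = 1,742.38, U = 108.32, labor force = 1,850.70 thousand.
After the second change, unemployed and labor force both rise by 83.25 → E = 1,742.38, U = 191.57, labor force = 1,933.95 thousand.
New unemployment rate = 191.57 / 1,933.95 = 9.91%.

New unemployment rate ≈ 9.91%.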